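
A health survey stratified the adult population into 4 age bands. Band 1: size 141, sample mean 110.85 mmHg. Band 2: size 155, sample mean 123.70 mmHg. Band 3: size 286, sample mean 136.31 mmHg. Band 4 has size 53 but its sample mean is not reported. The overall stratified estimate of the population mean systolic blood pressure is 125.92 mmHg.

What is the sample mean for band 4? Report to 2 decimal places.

116.44

Σ Nₕx̄ₕ = N·μ, so 53·x̄_4 = 635·125.92 − (141·110.85 + 155·123.70 + 286·136.31).
= 79959.2 − 73788.01 = 6171.19.
x̄_4 = 6171.19 / 53 = 116.4375... → 116.44.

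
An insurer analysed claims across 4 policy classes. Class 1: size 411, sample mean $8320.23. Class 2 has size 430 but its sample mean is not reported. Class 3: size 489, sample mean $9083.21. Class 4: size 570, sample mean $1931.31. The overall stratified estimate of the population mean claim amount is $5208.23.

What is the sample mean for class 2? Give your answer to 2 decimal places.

N = 411 + 430 + 489 + 570 = 1900.
Overall total = μ·N = 5208.23·1900 = 9895637.
Subtract the known strata: 411·8320.23 + 489·9083.21 + 570·1931.31 = 8962150.92.
Remaining total for class 2: 9895637 − 8962150.92 = 933486.08.
Divide by its size: 933486.08 / 430 = 2170.8979... → 2170.90.

2170.90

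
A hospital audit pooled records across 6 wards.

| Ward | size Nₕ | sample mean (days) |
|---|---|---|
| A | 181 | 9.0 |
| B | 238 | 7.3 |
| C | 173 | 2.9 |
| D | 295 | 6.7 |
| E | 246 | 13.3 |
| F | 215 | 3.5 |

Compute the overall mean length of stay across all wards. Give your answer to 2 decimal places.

x̄_st = (Σ Nₕx̄ₕ) / (Σ Nₕ) = (181·9.0 + 238·7.3 + 173·2.9 + 295·6.7 + 246·13.3 + 215·3.5) / 1348
= 9868.9 / 1348 = 7.3211... → 7.32.

7.32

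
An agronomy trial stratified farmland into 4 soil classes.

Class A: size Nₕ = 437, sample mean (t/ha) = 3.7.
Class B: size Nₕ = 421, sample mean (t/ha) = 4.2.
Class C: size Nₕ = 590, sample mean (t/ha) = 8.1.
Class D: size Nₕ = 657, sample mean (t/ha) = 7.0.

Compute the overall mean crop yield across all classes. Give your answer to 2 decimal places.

N = 437 + 421 + 590 + 657 = 2105.
The stratified mean weights each stratum mean by its population share Nₕ/N.
Σ Nₕx̄ₕ = 437·3.7 + 421·4.2 + 590·8.1 + 657·7.0 = 1616.9 + 1768.2 + 4779 + 4599 = 12763.1.
Divide by N: 12763.1 / 2105 = 6.0632... → 6.06.

6.06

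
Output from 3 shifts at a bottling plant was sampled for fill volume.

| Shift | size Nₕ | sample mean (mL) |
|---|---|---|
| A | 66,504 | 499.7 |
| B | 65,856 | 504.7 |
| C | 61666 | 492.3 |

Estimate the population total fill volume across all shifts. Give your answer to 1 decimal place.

96827743.8

Estimate total by summing Nₕ·x̄ₕ over strata.
66504·499.7 + 65856·504.7 + 61666·492.3 = 33232048.8 + 33237523.2 + 30358171.8 = 96827743.8.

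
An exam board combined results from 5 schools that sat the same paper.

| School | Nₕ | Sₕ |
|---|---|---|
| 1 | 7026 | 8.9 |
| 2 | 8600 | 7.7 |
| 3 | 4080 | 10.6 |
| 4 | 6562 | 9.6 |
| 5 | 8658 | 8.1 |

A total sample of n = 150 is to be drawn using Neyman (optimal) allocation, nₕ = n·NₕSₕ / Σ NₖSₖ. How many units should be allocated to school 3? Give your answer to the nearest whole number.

1: NₕSₕ = 7026·8.9 = 62531.4
2: NₕSₕ = 8600·7.7 = 66220
3: NₕSₕ = 4080·10.6 = 43248
4: NₕSₕ = 6562·9.6 = 62995.2
5: NₕSₕ = 8658·8.1 = 70129.8
Σ NₕSₕ = 305124.4.
n_3 = 150·43248/305124.4 = 21.261... → 21.

21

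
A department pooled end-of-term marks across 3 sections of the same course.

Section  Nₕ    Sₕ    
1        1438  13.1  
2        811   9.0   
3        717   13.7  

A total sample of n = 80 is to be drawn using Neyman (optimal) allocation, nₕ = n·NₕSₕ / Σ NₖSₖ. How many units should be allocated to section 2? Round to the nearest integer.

16

Σ NₕSₕ = 1438·13.1 + 811·9.0 + 717·13.7 = 35959.7.
Share for 2: 7299/35959.7 = 0.20298.
n_2 = 80 × 0.20298 = 16.238... → 16.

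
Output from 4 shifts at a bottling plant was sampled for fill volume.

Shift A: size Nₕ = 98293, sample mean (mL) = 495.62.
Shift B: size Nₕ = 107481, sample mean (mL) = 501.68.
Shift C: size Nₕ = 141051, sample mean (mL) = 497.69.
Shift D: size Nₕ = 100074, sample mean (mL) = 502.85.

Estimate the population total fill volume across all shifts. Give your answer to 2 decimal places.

223158927.83

Population total = Σ Nₕ·x̄ₕ (each stratum's size times its mean).
98293·495.62 + 107481·501.68 + 141051·497.69 + 100074·502.85 = 48715976.66 + 53921068.08 + 70199672.19 + 50322210.9 = 223158927.83.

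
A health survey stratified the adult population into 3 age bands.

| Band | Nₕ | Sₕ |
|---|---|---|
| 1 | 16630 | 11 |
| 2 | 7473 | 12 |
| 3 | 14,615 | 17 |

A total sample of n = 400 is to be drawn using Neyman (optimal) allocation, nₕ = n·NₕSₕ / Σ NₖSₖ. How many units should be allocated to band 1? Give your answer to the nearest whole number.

Σ NₕSₕ = 16630·11 + 7473·12 + 14615·17 = 521061.
Share for 1: 182930/521061 = 0.35107.
n_1 = 400 × 0.35107 = 140.429... → 140.

140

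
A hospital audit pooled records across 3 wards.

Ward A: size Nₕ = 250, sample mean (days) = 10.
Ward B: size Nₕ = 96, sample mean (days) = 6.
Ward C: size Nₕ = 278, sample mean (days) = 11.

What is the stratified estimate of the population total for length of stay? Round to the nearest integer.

6134

A: 250·10 = 2500
B: 96·6 = 576
C: 278·11 = 3058
τ̂ = Σ Nₕx̄ₕ = 6134.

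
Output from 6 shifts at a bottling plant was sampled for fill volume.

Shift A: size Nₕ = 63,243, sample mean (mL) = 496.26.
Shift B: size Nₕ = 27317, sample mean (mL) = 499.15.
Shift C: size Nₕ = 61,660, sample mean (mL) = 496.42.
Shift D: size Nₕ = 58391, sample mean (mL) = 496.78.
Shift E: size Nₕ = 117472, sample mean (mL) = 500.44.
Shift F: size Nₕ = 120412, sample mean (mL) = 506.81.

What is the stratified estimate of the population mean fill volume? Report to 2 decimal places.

x̄_st = (Σ Nₕx̄ₕ) / (Σ Nₕ) = (63243·496.26 + 27317·499.15 + 61660·496.42 + 58391·496.78 + 117472·500.44 + 120412·506.81) / 448495
= 224450683.31 / 448495 = 500.4530... → 500.45.

500.45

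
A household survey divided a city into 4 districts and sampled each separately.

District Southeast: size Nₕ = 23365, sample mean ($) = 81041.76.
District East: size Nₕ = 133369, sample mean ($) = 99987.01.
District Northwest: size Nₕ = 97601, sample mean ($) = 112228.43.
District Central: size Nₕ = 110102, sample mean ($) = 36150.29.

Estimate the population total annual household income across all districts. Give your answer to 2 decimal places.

30162534485.10

Estimate total by summing Nₕ·x̄ₕ over strata.
23365·81041.76 + 133369·99987.01 + 97601·112228.43 + 110102·36150.29 = 1893540722.4 + 13335167536.69 + 10953606996.43 + 3980219229.58 = 30162534485.10.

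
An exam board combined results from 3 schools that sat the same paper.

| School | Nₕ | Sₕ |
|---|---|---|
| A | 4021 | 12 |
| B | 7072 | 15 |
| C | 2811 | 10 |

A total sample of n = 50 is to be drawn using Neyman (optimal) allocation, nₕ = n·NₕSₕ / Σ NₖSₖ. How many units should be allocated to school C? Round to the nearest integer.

Σ NₕSₕ = 4021·12 + 7072·15 + 2811·10 = 182442.
Share for C: 28110/182442 = 0.15408.
n_C = 50 × 0.15408 = 7.704... → 8.

8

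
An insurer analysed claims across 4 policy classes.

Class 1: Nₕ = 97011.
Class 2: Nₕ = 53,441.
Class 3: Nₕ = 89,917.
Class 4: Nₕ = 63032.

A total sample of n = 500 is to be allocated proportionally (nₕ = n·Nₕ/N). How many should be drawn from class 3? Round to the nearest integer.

Share of class 3 = 89917/303401 = 0.29636.
Allocate 500 × 0.29636 = 148.182... → 148.

148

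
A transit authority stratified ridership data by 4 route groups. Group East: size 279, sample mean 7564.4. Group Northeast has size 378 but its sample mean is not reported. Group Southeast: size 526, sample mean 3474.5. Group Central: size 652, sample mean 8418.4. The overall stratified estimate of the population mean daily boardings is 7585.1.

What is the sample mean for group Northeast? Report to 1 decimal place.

N = 279 + 378 + 526 + 652 = 1835.
Overall total = μ·N = 7585.1·1835 = 13918658.5.
Subtract the known strata: 279·7564.4 + 526·3474.5 + 652·8418.4 = 9426851.4.
Remaining total for group Northeast: 13918658.5 − 9426851.4 = 4491807.1.
Divide by its size: 4491807.1 / 378 = 11883.088... → 11883.1.

11883.1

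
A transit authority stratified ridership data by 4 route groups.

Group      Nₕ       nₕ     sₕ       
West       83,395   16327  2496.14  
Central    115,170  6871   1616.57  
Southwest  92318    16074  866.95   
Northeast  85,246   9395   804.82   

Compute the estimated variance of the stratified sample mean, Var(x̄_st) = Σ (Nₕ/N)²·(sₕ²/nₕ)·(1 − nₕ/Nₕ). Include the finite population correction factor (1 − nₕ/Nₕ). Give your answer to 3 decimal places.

N = 376129; Wₕ = Nₕ/N.
group West: (83395/376129)²·2496.14²/16327·(1 − 16327/83395) = 15.087359
group Central: (115170/376129)²·1616.57²/6871·(1 − 6871/115170) = 33.531984
group Southwest: (92318/376129)²·866.95²/16074·(1 − 16074/92318) = 2.326390
group Northeast: (85246/376129)²·804.82²/9395·(1 − 9395/85246) = 3.151102
Sum = 54.096835 → 54.097.

54.097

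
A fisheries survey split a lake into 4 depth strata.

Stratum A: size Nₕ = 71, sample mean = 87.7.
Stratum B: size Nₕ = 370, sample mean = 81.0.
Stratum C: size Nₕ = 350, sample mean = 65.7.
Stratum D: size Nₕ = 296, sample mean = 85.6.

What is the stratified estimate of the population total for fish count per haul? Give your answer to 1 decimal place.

A: 71·87.7 = 6226.7
B: 370·81.0 = 29970
C: 350·65.7 = 22995
D: 296·85.6 = 25337.6
τ̂ = Σ Nₕx̄ₕ = 84529.3.

84529.3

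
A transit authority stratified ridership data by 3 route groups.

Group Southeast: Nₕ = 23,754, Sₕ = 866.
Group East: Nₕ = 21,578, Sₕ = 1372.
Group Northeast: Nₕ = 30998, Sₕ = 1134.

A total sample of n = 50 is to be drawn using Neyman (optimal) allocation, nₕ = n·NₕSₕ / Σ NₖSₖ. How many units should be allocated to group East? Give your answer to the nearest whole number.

Southeast: NₕSₕ = 23754·866 = 20570964
East: NₕSₕ = 21578·1372 = 29605016
Northeast: NₕSₕ = 30998·1134 = 35151732
Σ NₕSₕ = 85327712.
n_East = 50·29605016/85327712 = 17.348... → 17.

17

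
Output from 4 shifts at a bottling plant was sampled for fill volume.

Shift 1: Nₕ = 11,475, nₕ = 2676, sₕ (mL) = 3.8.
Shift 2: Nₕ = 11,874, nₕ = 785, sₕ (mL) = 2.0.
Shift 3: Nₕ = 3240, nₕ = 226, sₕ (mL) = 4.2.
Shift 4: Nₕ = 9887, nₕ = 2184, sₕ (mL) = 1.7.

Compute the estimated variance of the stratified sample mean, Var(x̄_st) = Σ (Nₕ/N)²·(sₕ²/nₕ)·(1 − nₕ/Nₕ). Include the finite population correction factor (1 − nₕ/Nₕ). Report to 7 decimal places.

0.0015624

N = 36476; Wₕ = Nₕ/N.
shift 1: (11475/36476)²·3.8²/2676·(1 − 2676/11475) = 0.0004094988
shift 2: (11874/36476)²·2.0²/785·(1 − 785/11874) = 0.0005042726
shift 3: (3240/36476)²·4.2²/226·(1 − 226/3240) = 0.0005728804
shift 4: (9887/36476)²·1.7²/2184·(1 − 2184/9887) = 0.0000757452
Sum = 0.0015623971 → 0.0015624.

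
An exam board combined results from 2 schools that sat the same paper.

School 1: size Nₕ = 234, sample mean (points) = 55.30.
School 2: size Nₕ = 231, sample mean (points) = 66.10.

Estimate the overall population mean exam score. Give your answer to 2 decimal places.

N = 465; weights Wₕ = Nₕ/N = (0.5032, 0.4968).
x̄_st = Σ Wₕ·x̄ₕ = 0.5032·55.30 + 0.4968·66.10 ≈ 60.6652...
→ 60.67.

60.67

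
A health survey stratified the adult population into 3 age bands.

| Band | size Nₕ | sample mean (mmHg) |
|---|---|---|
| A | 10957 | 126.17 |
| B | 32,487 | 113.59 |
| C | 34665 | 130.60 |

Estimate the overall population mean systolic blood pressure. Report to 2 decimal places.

N = 78109; weights Wₕ = Nₕ/N = (0.1403, 0.4159, 0.4438).
x̄_st = Σ Wₕ·x̄ₕ = 0.1403·126.17 + 0.4159·113.59 + 0.4438·130.60 ≈ 122.9038...
→ 122.90.

122.90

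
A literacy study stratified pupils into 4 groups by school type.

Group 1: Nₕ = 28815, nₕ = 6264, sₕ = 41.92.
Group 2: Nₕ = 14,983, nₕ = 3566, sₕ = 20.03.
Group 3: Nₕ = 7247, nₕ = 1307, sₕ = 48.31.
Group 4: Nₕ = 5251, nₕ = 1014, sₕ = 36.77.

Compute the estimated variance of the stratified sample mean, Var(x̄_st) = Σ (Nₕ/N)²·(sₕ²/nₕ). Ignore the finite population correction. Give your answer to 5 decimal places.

0.12266

N = 56296; Wₕ = Nₕ/N.
group 1: (28815/56296)²·41.92²/6264 = 0.07349757
group 2: (14983/56296)²·20.03²/3566 = 0.00796935
group 3: (7247/56296)²·48.31²/1307 = 0.02959102
group 4: (5251/56296)²·36.77²/1014 = 0.01160054
Sum = 0.12265848 → 0.12266.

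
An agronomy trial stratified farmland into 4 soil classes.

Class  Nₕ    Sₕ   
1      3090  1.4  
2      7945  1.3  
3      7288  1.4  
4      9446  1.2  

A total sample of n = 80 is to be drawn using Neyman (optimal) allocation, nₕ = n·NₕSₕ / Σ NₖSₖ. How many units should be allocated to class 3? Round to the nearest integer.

1: NₕSₕ = 3090·1.4 = 4326
2: NₕSₕ = 7945·1.3 = 10328.5
3: NₕSₕ = 7288·1.4 = 10203.2
4: NₕSₕ = 9446·1.2 = 11335.2
Σ NₕSₕ = 36192.9.
n_3 = 80·10203.2/36192.9 = 22.553... → 23.

23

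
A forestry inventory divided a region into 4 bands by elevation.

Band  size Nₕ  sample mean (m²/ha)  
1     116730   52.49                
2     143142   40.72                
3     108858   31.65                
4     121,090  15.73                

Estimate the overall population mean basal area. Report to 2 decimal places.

35.33

N = 116730 + 143142 + 108858 + 121090 = 489820.
The stratified mean weights each stratum mean by its population share Nₕ/N.
Σ Nₕx̄ₕ = 116730·52.49 + 143142·40.72 + 108858·31.65 + 121090·15.73 = 6127157.7 + 5828742.24 + 3445355.7 + 1904745.7 = 17306001.34.
Divide by N: 17306001.34 / 489820 = 35.3313... → 35.33.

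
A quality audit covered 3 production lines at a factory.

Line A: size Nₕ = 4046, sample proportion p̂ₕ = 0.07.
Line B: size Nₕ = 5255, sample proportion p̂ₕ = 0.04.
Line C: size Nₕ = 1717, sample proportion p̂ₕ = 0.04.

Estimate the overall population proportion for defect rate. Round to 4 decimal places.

Wₕ = Nₕ/N with N = 11018: 0.3672, 0.4769, 0.1558.
p̂_st = 0.3672·0.07 + 0.4769·0.04 + 0.1558·0.04 ≈ 0.051017... → 0.0510.

0.0510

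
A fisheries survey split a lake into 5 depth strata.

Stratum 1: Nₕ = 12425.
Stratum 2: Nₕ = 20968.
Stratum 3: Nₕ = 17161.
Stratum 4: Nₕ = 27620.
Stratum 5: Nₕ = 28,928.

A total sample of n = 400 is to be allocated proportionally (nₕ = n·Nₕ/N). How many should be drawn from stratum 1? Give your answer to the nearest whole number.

Share of stratum 1 = 12425/107102 = 0.11601.
Allocate 400 × 0.11601 = 46.404... → 46.

46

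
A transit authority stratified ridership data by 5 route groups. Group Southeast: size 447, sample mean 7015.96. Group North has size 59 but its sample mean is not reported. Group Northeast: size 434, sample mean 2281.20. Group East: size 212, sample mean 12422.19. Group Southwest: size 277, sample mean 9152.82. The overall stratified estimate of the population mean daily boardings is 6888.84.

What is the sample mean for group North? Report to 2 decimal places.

9307.49

Σ Nₕx̄ₕ = N·μ, so 59·x̄_North = 1429·6888.84 − (447·7015.96 + 434·2281.20 + 212·12422.19 + 277·9152.82).
= 9844152.36 − 9295010.34 = 549142.02.
x̄_North = 549142.02 / 59 = 9307.4919... → 9307.49.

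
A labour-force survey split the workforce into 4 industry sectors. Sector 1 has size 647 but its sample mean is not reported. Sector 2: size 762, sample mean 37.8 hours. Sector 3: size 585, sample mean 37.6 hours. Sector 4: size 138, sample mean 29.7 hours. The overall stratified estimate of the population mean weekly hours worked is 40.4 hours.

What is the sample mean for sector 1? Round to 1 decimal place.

Σ Nₕx̄ₕ = N·μ, so 647·x̄_1 = 2132·40.4 − (762·37.8 + 585·37.6 + 138·29.7).
= 86132.8 − 54898.2 = 31234.6.
x̄_1 = 31234.6 / 647 = 48.276... → 48.3.

48.3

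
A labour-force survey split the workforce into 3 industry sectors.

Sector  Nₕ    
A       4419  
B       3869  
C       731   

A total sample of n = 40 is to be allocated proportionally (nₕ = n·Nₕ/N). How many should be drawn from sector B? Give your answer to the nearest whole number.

17

N = 4419 + 3869 + 731 = 9019.
n_B = 40·3869/9019 = 17.159... → 17.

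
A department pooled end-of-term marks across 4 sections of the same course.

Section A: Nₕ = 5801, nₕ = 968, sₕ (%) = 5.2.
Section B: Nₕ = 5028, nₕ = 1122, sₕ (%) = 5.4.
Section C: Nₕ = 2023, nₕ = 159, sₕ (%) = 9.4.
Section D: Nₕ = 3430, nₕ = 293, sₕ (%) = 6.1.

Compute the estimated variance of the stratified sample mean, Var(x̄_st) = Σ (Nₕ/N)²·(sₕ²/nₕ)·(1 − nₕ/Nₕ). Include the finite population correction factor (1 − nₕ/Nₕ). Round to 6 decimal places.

N = 16282; Wₕ = Nₕ/N.
section A: (5801/16282)²·5.2²/968·(1 − 968/5801) = 0.002954170
section B: (5028/16282)²·5.4²/1122·(1 − 1122/5028) = 0.001925337
section C: (2023/16282)²·9.4²/159·(1 − 159/2023) = 0.007904691
section D: (3430/16282)²·6.1²/293·(1 − 293/3430) = 0.005154484
Sum = 0.017938681 → 0.017939.

0.017939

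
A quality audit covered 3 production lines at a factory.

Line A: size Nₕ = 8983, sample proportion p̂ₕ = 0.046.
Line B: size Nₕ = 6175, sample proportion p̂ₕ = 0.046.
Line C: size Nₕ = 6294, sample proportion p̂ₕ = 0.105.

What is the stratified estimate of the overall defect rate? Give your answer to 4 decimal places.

0.0633

N = 8983 + 6175 + 6294 = 21452.
Overall proportion = Σ (Nₕ/N)·p̂ₕ.
Σ Nₕp̂ₕ = 413.218 + 284.05 + 660.87 = 1358.138.
1358.138 / 21452 = 0.063311... → 0.0633.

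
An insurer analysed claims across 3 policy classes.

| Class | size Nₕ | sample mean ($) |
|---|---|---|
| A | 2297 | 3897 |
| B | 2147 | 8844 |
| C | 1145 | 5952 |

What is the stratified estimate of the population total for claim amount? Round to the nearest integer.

Population total = Σ Nₕ·x̄ₕ (each stratum's size times its mean).
2297·3897 + 2147·8844 + 1145·5952 = 8951409 + 18988068 + 6815040 = 34754517.

34754517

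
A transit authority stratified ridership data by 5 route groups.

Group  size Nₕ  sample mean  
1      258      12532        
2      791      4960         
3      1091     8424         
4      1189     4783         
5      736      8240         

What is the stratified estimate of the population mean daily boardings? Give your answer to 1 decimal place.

6912.4

N = 258 + 791 + 1091 + 1189 + 736 = 4065.
Overall mean = Σ (Nₕ/N)·x̄ₕ — weight by population share, not a simple average.
Σ Nₕx̄ₕ = 258·12532 + 791·4960 + 1091·8424 + 1189·4783 + 736·8240 = 3233256 + 3923360 + 9190584 + 5686987 + 6064640 = 28098827.
Divide by N: 28098827 / 4065 = 6912.381... → 6912.4.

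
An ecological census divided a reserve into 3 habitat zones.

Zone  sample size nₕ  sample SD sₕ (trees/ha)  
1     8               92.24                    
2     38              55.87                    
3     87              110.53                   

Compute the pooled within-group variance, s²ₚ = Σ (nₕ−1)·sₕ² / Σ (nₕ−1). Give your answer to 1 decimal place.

Degrees of freedom: 7 + 37 + 86 = 130.
Σ(nₕ−1)sₕ² = 7·8508.2176 + 37·3121.4569 + 86·12216.8809 = 1225703.1859.
s²ₚ = 1225703.1859 / 130 = 9428.486... → 9428.5.

9428.5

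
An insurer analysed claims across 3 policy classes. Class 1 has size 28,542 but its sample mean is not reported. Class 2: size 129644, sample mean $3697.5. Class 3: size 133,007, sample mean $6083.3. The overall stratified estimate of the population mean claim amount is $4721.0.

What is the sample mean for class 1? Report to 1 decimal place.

Σ Nₕx̄ₕ = N·μ, so 28542·x̄_1 = 291193·4721.0 − (129644·3697.5 + 133007·6083.3).
= 1374722153 − 1288480173.1 = 86241979.9.
x̄_1 = 86241979.9 / 28542 = 3021.582... → 3021.6.

3021.6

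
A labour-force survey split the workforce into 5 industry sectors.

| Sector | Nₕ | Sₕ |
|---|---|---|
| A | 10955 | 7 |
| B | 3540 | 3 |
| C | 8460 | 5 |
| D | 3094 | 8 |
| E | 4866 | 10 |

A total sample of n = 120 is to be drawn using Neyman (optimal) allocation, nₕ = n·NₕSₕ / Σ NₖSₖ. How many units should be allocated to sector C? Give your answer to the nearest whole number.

25

Σ NₕSₕ = 10955·7 + 3540·3 + 8460·5 + 3094·8 + 4866·10 = 203017.
Share for C: 42300/203017 = 0.20836.
n_C = 120 × 0.20836 = 25.003... → 25.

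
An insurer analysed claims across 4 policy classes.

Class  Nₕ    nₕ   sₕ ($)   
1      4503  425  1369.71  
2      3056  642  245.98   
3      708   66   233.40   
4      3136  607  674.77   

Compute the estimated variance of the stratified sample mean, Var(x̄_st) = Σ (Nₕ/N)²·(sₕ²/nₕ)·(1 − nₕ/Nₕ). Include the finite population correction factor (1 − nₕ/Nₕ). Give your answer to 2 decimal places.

N = 11403. Term for each stratum: Wₕ²sₕ²/nₕ·(1−nₕ/Nₕ).
Var(x̄_st) = 623.41786 + 5.34708 + 2.88528 + 45.75194 = 677.40216 → 677.40.

677.40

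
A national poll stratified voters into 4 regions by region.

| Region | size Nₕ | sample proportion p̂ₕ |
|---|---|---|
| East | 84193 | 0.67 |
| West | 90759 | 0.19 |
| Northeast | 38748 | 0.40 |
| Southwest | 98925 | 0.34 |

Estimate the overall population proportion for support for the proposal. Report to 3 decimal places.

0.393

Wₕ = Nₕ/N with N = 312625: 0.2693, 0.2903, 0.1239, 0.3164.
p̂_st = 0.2693·0.67 + 0.2903·0.19 + 0.1239·0.40 + 0.3164·0.34 ≈ 0.39276... → 0.393.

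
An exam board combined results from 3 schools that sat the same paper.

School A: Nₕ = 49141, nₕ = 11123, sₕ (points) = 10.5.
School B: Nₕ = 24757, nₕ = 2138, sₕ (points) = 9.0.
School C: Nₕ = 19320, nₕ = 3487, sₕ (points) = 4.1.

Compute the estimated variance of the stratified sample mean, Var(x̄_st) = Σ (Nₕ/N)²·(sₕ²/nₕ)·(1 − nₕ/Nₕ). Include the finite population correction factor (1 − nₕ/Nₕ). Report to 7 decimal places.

0.0047422

N = 93218. Term for each stratum: Wₕ²sₕ²/nₕ·(1−nₕ/Nₕ).
Var(x̄_st) = 0.0021310339 + 0.0024414575 + 0.0001697018 = 0.0047421932 → 0.0047422.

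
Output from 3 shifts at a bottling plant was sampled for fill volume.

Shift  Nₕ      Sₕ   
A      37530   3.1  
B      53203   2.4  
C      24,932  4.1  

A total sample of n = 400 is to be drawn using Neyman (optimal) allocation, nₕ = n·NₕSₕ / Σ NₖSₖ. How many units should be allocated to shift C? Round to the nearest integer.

A: NₕSₕ = 37530·3.1 = 116343
B: NₕSₕ = 53203·2.4 = 127687.2
C: NₕSₕ = 24932·4.1 = 102221.2
Σ NₕSₕ = 346251.4.
n_C = 400·102221.2/346251.4 = 118.089... → 118.

118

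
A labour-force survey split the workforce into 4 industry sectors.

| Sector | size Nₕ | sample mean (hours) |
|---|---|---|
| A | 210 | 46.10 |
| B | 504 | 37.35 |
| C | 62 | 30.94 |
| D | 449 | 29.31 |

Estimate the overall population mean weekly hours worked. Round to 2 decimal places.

35.58

x̄_st = (Σ Nₕx̄ₕ) / (Σ Nₕ) = (210·46.10 + 504·37.35 + 62·30.94 + 449·29.31) / 1225
= 43583.87 / 1225 = 35.5787... → 35.58.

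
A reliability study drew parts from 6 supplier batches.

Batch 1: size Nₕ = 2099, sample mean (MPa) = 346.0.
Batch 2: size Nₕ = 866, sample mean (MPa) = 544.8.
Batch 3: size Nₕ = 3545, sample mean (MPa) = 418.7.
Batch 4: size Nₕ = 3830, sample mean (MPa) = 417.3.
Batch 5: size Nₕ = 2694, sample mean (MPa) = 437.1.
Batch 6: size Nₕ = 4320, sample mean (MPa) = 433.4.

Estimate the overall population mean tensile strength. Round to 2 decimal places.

x̄_st = (Σ Nₕx̄ₕ) / (Σ Nₕ) = (2099·346.0 + 866·544.8 + 3545·418.7 + 3830·417.3 + 2694·437.1 + 4320·433.4) / 17354
= 7330436.7 / 17354 = 422.4062... → 422.41.

422.41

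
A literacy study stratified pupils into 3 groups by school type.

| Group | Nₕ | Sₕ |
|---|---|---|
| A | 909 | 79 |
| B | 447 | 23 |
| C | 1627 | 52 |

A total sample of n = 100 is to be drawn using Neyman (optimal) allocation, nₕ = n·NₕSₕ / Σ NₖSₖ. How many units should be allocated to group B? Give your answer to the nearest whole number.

Σ NₕSₕ = 909·79 + 447·23 + 1627·52 = 166696.
Share for B: 10281/166696 = 0.06168.
n_B = 100 × 0.06168 = 6.168... → 6.

6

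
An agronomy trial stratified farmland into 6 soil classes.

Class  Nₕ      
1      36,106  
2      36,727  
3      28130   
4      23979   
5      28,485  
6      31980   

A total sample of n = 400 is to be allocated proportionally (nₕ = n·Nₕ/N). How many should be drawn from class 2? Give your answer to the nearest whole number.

N = 36106 + 36727 + 28130 + 23979 + 28485 + 31980 = 185407.
n_2 = 400·36727/185407 = 79.235... → 79.

79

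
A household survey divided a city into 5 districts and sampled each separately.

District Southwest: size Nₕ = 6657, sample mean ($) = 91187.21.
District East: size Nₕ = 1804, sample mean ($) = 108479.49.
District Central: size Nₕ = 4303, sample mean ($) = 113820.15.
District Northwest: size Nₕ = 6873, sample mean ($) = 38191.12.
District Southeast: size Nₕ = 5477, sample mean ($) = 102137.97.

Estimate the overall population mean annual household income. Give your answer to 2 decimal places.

84191.91

x̄_st = (Σ Nₕx̄ₕ) / (Σ Nₕ) = (6657·91187.21 + 1804·108479.49 + 4303·113820.15 + 6873·38191.12 + 5477·102137.97) / 25114
= 2114395591.83 / 25114 = 84191.9086... → 84191.91.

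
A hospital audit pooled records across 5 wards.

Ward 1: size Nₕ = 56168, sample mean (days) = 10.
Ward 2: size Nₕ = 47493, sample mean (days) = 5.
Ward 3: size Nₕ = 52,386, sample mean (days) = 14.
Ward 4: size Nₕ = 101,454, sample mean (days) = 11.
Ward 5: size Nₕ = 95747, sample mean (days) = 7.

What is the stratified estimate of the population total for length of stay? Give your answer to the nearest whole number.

3318772

Population total = Σ Nₕ·x̄ₕ (each stratum's size times its mean).
56168·10 + 47493·5 + 52386·14 + 101454·11 + 95747·7 = 561680 + 237465 + 733404 + 1115994 + 670229 = 3318772.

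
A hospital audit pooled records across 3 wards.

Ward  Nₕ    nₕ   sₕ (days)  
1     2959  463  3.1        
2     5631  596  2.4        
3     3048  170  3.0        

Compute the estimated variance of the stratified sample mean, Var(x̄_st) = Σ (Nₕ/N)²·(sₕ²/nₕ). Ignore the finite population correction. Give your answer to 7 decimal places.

0.0072356

N = 11638. Term for each stratum: Wₕ²sₕ²/nₕ.
Var(x̄_st) = 0.0013417624 + 0.0022625103 + 0.0036313391 = 0.0072356119 → 0.0072356.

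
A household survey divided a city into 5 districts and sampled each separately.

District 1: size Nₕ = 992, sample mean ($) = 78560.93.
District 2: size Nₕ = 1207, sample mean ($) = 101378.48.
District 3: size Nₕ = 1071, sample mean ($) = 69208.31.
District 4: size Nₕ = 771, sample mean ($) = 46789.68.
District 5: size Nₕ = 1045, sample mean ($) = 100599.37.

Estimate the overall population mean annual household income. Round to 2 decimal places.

81718.35

N = 5086; weights Wₕ = Nₕ/N = (0.1950, 0.2373, 0.2106, 0.1516, 0.2055).
x̄_st = Σ Wₕ·x̄ₕ = 0.1950·78560.93 + 0.2373·101378.48 + 0.2106·69208.31 + 0.1516·46789.68 + 0.2055·100599.37 ≈ 81718.3549...
→ 81718.35.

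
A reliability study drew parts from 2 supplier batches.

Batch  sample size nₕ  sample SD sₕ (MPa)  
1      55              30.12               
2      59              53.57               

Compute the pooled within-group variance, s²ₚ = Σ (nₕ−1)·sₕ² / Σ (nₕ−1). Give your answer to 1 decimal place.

1923.5

1: (55−1)·30.12² = 54·907.2144 = 48989.5776
2: (59−1)·53.57² = 58·2869.7449 = 166445.2042
Numerator = 215434.7818; denominator = Σ(nₕ−1) = 112.
s²ₚ = 215434.7818/112 = 1923.525... → 1923.5.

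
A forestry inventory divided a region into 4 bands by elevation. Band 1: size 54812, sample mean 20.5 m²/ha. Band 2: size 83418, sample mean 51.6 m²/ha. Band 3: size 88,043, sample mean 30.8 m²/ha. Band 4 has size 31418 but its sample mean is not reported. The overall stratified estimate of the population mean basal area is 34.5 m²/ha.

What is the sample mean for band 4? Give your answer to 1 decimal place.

Σ Nₕx̄ₕ = N·μ, so 31418·x̄_4 = 257691·34.5 − (54812·20.5 + 83418·51.6 + 88043·30.8).
= 8890339.5 − 8139739.2 = 750600.3.
x̄_4 = 750600.3 / 31418 = 23.891... → 23.9.

23.9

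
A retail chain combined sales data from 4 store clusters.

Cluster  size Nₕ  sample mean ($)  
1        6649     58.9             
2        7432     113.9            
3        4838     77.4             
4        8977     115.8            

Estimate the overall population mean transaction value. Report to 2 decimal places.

95.07

N = 27896; weights Wₕ = Nₕ/N = (0.2383, 0.2664, 0.1734, 0.3218).
x̄_st = Σ Wₕ·x̄ₕ = 0.2383·58.9 + 0.2664·113.9 + 0.1734·77.4 + 0.3218·115.8 ≈ 95.0720...
→ 95.07.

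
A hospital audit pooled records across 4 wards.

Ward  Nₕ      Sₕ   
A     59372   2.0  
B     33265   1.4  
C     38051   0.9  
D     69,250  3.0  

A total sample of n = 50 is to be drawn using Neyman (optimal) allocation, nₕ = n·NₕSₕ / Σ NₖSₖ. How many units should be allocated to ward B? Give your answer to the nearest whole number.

6

A: NₕSₕ = 59372·2.0 = 118744
B: NₕSₕ = 33265·1.4 = 46571
C: NₕSₕ = 38051·0.9 = 34245.9
D: NₕSₕ = 69250·3.0 = 207750
Σ NₕSₕ = 407310.9.
n_B = 50·46571/407310.9 = 5.717... → 6.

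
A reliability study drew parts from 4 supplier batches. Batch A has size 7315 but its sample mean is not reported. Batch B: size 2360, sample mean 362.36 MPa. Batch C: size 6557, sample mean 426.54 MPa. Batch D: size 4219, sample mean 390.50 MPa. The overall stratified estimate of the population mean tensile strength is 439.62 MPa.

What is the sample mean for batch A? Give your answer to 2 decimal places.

N = 7315 + 2360 + 6557 + 4219 = 20451.
Overall total = μ·N = 439.62·20451 = 8990668.62.
Subtract the known strata: 2360·362.36 + 6557·426.54 + 4219·390.50 = 5299511.88.
Remaining total for batch A: 8990668.62 − 5299511.88 = 3691156.74.
Divide by its size: 3691156.74 / 7315 = 504.6011... → 504.60.

504.60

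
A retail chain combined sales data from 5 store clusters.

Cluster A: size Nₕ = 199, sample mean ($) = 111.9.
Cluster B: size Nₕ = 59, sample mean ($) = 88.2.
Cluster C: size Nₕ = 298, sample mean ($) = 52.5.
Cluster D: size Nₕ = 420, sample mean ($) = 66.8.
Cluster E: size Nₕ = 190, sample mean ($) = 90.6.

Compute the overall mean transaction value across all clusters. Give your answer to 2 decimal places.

N = 1166; weights Wₕ = Nₕ/N = (0.1707, 0.0506, 0.2556, 0.3602, 0.1630).
x̄_st = Σ Wₕ·x̄ₕ = 0.1707·111.9 + 0.0506·88.2 + 0.2556·52.5 + 0.3602·66.8 + 0.1630·90.6 ≈ 75.8035...
→ 75.80.

75.80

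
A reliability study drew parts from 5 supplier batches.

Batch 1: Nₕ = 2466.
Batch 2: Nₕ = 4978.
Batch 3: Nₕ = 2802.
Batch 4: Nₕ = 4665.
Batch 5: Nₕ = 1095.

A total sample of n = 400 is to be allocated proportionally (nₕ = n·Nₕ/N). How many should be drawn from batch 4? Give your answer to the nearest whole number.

Share of batch 4 = 4665/16006 = 0.29145.
Allocate 400 × 0.29145 = 116.581... → 117.

117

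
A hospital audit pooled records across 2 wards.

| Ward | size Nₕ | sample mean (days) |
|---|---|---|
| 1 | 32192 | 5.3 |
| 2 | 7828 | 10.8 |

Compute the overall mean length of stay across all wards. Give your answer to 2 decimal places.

x̄_st = (Σ Nₕx̄ₕ) / (Σ Nₕ) = (32192·5.3 + 7828·10.8) / 40020
= 255160 / 40020 = 6.3758... → 6.38.

6.38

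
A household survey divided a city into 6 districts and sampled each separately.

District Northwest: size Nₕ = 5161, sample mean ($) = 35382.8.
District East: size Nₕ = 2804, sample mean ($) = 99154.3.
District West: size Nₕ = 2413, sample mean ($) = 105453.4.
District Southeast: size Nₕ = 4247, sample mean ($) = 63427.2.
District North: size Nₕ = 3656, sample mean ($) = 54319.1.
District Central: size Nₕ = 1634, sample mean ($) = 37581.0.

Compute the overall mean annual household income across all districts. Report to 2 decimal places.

62489.16

N = 19915; weights Wₕ = Nₕ/N = (0.2592, 0.1408, 0.1212, 0.2133, 0.1836, 0.0820).
x̄_st = Σ Wₕ·x̄ₕ = 0.2592·35382.8 + 0.1408·99154.3 + 0.1212·105453.4 + 0.2133·63427.2 + 0.1836·54319.1 + 0.0820·37581.0 ≈ 62489.1611...
→ 62489.16.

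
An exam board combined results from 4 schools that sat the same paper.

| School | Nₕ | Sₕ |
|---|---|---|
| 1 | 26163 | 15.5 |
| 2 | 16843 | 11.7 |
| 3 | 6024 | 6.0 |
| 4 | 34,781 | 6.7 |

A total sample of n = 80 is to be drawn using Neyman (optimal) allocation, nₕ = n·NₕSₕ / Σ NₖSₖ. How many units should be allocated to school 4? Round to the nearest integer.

21

Σ NₕSₕ = 26163·15.5 + 16843·11.7 + 6024·6.0 + 34781·6.7 = 871766.3.
Share for 4: 233032.7/871766.3 = 0.26731.
n_4 = 80 × 0.26731 = 21.385... → 21.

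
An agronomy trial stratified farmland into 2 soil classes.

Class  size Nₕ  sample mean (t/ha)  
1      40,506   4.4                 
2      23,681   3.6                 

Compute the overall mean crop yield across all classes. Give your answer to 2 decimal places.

N = 64187; weights Wₕ = Nₕ/N = (0.6311, 0.3689).
x̄_st = Σ Wₕ·x̄ₕ = 0.6311·4.4 + 0.3689·3.6 ≈ 4.1048...
→ 4.10.

4.10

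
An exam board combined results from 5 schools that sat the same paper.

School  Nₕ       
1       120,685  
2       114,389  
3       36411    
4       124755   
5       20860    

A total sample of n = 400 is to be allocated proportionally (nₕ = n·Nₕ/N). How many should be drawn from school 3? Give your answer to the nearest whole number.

35

N = 120685 + 114389 + 36411 + 124755 + 20860 = 417100.
n_3 = 400·36411/417100 = 34.918... → 35.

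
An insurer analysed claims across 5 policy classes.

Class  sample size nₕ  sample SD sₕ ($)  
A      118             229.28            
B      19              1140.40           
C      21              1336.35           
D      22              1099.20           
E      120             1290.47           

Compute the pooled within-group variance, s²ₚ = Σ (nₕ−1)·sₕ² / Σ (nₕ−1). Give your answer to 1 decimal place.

979056.7

A: (118−1)·229.28² = 117·52569.3184 = 6150610.2528
B: (19−1)·1140.40² = 18·1300512.16 = 23409218.88
C: (21−1)·1336.35² = 20·1785831.3225 = 35716626.45
D: (22−1)·1099.20² = 21·1208240.64 = 25373053.44
E: (120−1)·1290.47² = 119·1665312.8209 = 198172225.6871
Numerator = 288821734.7099; denominator = Σ(nₕ−1) = 295.
s²ₚ = 288821734.7099/295 = 979056.728... → 979056.7.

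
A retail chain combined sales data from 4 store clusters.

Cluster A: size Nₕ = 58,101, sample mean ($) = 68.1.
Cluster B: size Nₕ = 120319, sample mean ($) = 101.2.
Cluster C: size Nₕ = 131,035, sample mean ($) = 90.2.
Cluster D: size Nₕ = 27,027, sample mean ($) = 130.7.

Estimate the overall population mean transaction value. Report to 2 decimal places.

93.57

N = 58101 + 120319 + 131035 + 27027 = 336482.
Weight each subgroup mean by Nₕ/N and sum.
Σ Nₕx̄ₕ = 58101·68.1 + 120319·101.2 + 131035·90.2 + 27027·130.7 = 3956678.1 + 12176282.8 + 11819357 + 3532428.9 = 31484746.8.
Divide by N: 31484746.8 / 336482 = 93.5704... → 93.57.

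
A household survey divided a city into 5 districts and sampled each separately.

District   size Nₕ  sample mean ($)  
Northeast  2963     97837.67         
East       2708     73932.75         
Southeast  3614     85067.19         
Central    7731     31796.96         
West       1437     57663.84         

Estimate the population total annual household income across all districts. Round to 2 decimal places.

1126220963.71

Northeast: 2963·97837.67 = 289893016.21
East: 2708·73932.75 = 200209887
Southeast: 3614·85067.19 = 307432824.66
Central: 7731·31796.96 = 245822297.76
West: 1437·57663.84 = 82862938.08
τ̂ = Σ Nₕx̄ₕ = 1126220963.71.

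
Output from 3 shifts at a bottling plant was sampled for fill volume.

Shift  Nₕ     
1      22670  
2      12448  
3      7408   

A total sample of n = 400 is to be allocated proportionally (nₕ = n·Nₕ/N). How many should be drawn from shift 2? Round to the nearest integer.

117

N = 22670 + 12448 + 7408 = 42526.
n_2 = 400·12448/42526 = 117.086... → 117.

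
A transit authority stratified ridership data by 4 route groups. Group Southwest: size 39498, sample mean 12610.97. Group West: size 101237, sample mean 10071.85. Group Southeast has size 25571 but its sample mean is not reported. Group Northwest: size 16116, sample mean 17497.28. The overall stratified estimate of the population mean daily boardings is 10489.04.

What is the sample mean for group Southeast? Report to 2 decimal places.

4446.19

N = 39498 + 101237 + 25571 + 16116 = 182422.
Overall total = μ·N = 10489.04·182422 = 1913431654.88.
Subtract the known strata: 39498·12610.97 + 101237·10071.85 + 16116·17497.28 = 1799738135.99.
Remaining total for group Southeast: 1913431654.88 − 1799738135.99 = 113693518.89.
Divide by its size: 113693518.89 / 25571 = 4446.1898... → 4446.19.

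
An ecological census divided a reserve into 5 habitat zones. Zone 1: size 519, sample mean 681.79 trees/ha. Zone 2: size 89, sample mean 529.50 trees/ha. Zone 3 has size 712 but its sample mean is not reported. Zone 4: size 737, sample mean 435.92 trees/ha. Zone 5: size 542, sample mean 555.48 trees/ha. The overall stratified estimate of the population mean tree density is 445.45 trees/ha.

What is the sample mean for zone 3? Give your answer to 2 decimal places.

Σ Nₕx̄ₕ = N·μ, so 712·x̄_3 = 2599·445.45 − (519·681.79 + 89·529.50 + 737·435.92 + 542·555.48).
= 1157724.55 − 1023317.71 = 134406.84.
x̄_3 = 134406.84 / 712 = 188.7737... → 188.77.

188.77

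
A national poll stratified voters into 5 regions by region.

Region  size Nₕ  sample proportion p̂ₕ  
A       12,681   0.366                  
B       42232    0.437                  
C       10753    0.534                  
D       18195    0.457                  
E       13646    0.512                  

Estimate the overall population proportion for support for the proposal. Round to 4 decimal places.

Wₕ = Nₕ/N with N = 97507: 0.1301, 0.4331, 0.1103, 0.1866, 0.1399.
p̂_st = 0.1301·0.366 + 0.4331·0.437 + 0.1103·0.534 + 0.1866·0.457 + 0.1399·0.512 ≈ 0.452692... → 0.4527.

0.4527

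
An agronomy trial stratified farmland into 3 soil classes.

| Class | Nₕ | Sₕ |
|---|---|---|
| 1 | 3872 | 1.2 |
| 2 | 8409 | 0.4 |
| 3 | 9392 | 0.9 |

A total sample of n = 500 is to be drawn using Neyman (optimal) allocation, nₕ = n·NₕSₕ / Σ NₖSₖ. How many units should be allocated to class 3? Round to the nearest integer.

Σ NₕSₕ = 3872·1.2 + 8409·0.4 + 9392·0.9 = 16462.8.
Share for 3: 8452.8/16462.8 = 0.51345.
n_3 = 500 × 0.51345 = 256.724... → 257.

257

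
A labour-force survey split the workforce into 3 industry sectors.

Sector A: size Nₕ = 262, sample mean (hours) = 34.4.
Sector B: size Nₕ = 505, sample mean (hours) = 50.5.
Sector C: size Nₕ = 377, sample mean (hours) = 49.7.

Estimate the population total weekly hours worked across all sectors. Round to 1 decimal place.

53252.2

Estimate total by summing Nₕ·x̄ₕ over strata.
262·34.4 + 505·50.5 + 377·49.7 = 9012.8 + 25502.5 + 18736.9 = 53252.2.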